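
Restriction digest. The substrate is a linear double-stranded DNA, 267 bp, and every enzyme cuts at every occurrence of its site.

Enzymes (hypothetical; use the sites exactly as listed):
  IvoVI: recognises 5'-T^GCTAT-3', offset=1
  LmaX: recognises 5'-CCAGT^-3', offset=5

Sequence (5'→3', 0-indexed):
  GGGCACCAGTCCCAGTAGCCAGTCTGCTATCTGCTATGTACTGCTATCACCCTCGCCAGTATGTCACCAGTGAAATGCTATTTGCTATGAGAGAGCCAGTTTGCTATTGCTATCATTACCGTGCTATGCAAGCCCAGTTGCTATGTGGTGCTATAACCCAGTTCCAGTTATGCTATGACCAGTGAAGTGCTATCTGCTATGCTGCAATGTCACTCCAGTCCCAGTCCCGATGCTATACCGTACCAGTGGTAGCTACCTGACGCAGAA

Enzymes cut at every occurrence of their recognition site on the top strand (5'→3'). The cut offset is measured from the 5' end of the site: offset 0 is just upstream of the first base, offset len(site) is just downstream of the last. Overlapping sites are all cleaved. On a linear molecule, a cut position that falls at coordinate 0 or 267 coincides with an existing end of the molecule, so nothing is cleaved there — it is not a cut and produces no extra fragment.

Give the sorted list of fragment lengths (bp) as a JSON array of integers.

Site scan:
  IvoVI TGCTAT/1: at [24, 31, 41, 75, 82, 101, 107, 121, 138, 148, 170, 187, 194, 230] ⇒ [25, 32, 42, 76, 83, 102, 108, 122, 139, 149, 171, 188, 195, 231]
  LmaX CCAGT/5: at [5, 11, 18, 55, 66, 95, 133, 157, 163, 178, 214, 220, 242] ⇒ [10, 16, 23, 60, 71, 100, 138, 162, 168, 183, 219, 225, 247]

Pooled cuts: [10, 16, 23, 25, 32, 42, 60, 71, 76, 83, 100, 102, 108, 122, 138, 139, 149, 162, 168, 171, 183, 188, 195, 219, 225, 231, 247]

Fragment lengths:
  [0,10): 10 bp
  [10,16): 6 bp
  [16,23): 7 bp
  [23,25): 2 bp
  [25,32): 7 bp
  [32,42): 10 bp
  [42,60): 18 bp
  [60,71): 11 bp
  [71,76): 5 bp
  [76,83): 7 bp
  [83,100): 17 bp
  [100,102): 2 bp
  [102,108): 6 bp
  [108,122): 14 bp
  [122,138): 16 bp
  [138,139): 1 bp
  [139,149): 10 bp
  [149,162): 13 bp
  [162,168): 6 bp
  [168,171): 3 bp
  [171,183): 12 bp
  [183,188): 5 bp
  [188,195): 7 bp
  [195,219): 24 bp
  [219,225): 6 bp
  [225,231): 6 bp
  [231,247): 16 bp
  [247,267): 20 bp

[1,2,2,3,5,5,6,6,6,6,6,7,7,7,7,10,10,10,11,12,13,14,16,16,17,18,20,24]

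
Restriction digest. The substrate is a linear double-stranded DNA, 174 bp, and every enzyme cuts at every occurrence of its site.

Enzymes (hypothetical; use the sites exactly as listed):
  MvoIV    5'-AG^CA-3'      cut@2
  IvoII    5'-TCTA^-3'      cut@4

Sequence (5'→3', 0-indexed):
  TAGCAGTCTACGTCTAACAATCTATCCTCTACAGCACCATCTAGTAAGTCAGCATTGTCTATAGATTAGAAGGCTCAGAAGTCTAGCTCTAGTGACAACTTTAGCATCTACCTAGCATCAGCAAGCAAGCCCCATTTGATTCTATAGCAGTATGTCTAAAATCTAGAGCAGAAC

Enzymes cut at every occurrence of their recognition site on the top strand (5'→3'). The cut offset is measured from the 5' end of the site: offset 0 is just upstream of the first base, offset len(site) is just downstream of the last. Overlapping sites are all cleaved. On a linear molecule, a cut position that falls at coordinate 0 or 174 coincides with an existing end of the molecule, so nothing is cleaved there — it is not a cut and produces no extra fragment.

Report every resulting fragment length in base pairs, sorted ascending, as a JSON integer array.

Site scan:
  MvoIV (AGCA, off=2): starts [1, 32, 50, 102, 113, 119, 123, 145, 166] → cuts [3, 34, 52, 104, 115, 121, 125, 147, 168]
  IvoII (TCTA, off=4): starts [6, 12, 20, 27, 39, 57, 81, 87, 106, 140, 154, 161] → cuts [10, 16, 24, 31, 43, 61, 85, 91, 110, 144, 158, 165]

All cut coordinates (distinct, sorted): [3, 10, 16, 24, 31, 34, 43, 52, 61, 85, 91, 104, 110, 115, 121, 125, 144, 147, 158, 165, 168]

Fragment lengths:
  [0,3): 3 bp
  [3,10): 7 bp
  [10,16): 6 bp
  [16,24): 8 bp
  [24,31): 7 bp
  [31,34): 3 bp
  [34,43): 9 bp
  [43,52): 9 bp
  [52,61): 9 bp
  [61,85): 24 bp
  [85,91): 6 bp
  [91,104): 13 bp
  [104,110): 6 bp
  [110,115): 5 bp
  [115,121): 6 bp
  [121,125): 4 bp
  [125,144): 19 bp
  [144,147): 3 bp
  [147,158): 11 bp
  [158,165): 7 bp
  [165,168): 3 bp
  [168,174): 6 bp

[3,3,3,3,4,5,6,6,6,6,6,7,7,7,8,9,9,9,11,13,19,24]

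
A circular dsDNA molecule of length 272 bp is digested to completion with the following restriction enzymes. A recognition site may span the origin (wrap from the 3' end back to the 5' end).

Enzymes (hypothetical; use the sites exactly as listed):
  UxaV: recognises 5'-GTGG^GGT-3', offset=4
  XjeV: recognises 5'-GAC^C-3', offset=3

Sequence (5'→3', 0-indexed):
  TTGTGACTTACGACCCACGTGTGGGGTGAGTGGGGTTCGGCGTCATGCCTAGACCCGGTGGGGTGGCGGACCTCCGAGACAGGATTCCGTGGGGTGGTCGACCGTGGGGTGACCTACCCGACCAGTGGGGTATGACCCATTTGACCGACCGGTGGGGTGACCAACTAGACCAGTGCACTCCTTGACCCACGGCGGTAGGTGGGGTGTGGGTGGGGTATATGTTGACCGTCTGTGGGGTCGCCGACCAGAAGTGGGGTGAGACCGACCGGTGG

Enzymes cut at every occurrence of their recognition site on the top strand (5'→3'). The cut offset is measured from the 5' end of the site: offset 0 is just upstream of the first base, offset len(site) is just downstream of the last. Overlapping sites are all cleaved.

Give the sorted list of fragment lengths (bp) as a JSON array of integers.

Site scan:
  UxaV (GTGGGGT, off=4): starts [20, 29, 57, 88, 103, 124, 151, 198, 209, 231, 250] → cuts [24, 33, 61, 92, 107, 128, 155, 202, 213, 235, 254]
  XjeV (GACC, off=3): starts [11, 51, 68, 99, 110, 119, 133, 142, 146, 158, 167, 183, 223, 242, 259, 263] → cuts [14, 54, 71, 102, 113, 122, 136, 145, 149, 161, 170, 186, 226, 245, 262, 266]

All cut coordinates (distinct, sorted): [14, 24, 33, 54, 61, 71, 92, 102, 107, 113, 122, 128, 136, 145, 149, 155, 161, 170, 186, 202, 213, 226, 235, 245, 254, 262, 266]

Fragments:
  14→24: 10 bp
  24→33: 9 bp
  33→54: 21 bp
  54→61: 7 bp
  61→71: 10 bp
  71→92: 21 bp
  92→102: 10 bp
  102→107: 5 bp
  107→113: 6 bp
  113→122: 9 bp
  122→128: 6 bp
  128→136: 8 bp
  136→145: 9 bp
  145→149: 4 bp
  149→155: 6 bp
  155→161: 6 bp
  161→170: 9 bp
  170→186: 16 bp
  186→202: 16 bp
  202→213: 11 bp
  213→226: 13 bp
  226→235: 9 bp
  235→245: 10 bp
  245→254: 9 bp
  254→262: 8 bp
  262→266: 4 bp
  266→14 (wrap): 272-266+14 = 20 bp

[4,4,5,6,6,6,6,7,8,8,9,9,9,9,9,9,10,10,10,10,11,13,16,16,20,21,21]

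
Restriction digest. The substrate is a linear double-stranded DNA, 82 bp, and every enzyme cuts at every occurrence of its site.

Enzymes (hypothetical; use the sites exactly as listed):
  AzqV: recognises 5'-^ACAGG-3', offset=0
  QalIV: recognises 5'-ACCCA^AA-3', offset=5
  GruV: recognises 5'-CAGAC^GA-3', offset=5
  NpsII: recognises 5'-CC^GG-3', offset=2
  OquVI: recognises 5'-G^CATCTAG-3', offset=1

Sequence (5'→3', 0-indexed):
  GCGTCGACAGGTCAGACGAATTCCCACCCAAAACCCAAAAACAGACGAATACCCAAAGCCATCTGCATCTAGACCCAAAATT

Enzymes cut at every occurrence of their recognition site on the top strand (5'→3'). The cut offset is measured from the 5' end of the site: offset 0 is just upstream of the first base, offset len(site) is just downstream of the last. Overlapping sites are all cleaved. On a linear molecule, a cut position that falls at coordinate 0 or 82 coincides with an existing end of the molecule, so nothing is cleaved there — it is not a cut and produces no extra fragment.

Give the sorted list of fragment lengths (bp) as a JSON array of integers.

[5,6,7,9,9,10,11,12,13]

Per-enzyme occurrences:
  AzqV ACAGG/0: at [6] ⇒ [6]
  QalIV ACCCAAA/5: at [25, 32, 50, 72] ⇒ [30, 37, 55, 77]
  GruV CAGACGA/5: at [12, 41] ⇒ [17, 46]
  NpsII (CCGG, off=2): no sites
  OquVI GCATCTAG/1: at [64] ⇒ [65]

Pooled cuts: [6, 17, 30, 37, 46, 55, 65, 77]

Fragments:
  [0,6): 6 bp
  [6,17): 11 bp
  [17,30): 13 bp
  [30,37): 7 bp
  [37,46): 9 bp
  [46,55): 9 bp
  [55,65): 10 bp
  [65,77): 12 bp
  [77,82): 5 bp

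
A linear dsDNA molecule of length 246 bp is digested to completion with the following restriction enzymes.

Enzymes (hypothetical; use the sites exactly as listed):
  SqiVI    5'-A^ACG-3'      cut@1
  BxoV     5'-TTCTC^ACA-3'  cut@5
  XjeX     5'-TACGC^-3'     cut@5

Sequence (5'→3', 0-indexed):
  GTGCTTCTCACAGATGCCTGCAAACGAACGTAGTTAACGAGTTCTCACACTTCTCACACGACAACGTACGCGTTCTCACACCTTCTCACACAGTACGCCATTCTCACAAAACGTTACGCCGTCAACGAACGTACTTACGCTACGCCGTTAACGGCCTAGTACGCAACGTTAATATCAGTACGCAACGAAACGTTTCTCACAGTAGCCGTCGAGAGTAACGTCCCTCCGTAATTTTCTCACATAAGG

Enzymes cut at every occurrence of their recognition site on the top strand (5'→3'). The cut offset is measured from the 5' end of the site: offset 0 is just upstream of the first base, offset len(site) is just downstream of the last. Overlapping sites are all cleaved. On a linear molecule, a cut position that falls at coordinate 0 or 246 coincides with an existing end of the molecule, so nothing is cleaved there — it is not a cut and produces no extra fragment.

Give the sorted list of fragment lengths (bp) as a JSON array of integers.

Per-enzyme occurrences:
  SqiVI (AACG, off=1): starts [22, 26, 35, 62, 109, 123, 127, 149, 164, 183, 188, 216] → cuts [23, 27, 36, 63, 110, 124, 128, 150, 165, 184, 189, 217]
  BxoV (TTCTCACA, off=5): starts [4, 41, 50, 72, 82, 100, 193, 233] → cuts [9, 46, 55, 77, 87, 105, 198, 238]
  XjeX (TACGC, off=5): starts [66, 93, 114, 135, 140, 159, 178] → cuts [71, 98, 119, 140, 145, 164, 183]

All cut coordinates (distinct, sorted): [9, 23, 27, 36, 46, 55, 63, 71, 77, 87, 98, 105, 110, 119, 124, 128, 140, 145, 150, 164, 165, 183, 184, 189, 198, 217, 238]

Fragment lengths:
  [0,9): 9 bp
  [9,23): 14 bp
  [23,27): 4 bp
  [27,36): 9 bp
  [36,46): 10 bp
  [46,55): 9 bp
  [55,63): 8 bp
  [63,71): 8 bp
  [71,77): 6 bp
  [77,87): 10 bp
  [87,98): 11 bp
  [98,105): 7 bp
  [105,110): 5 bp
  [110,119): 9 bp
  [119,124): 5 bp
  [124,128): 4 bp
  [128,140): 12 bp
  [140,145): 5 bp
  [145,150): 5 bp
  [150,164): 14 bp
  [164,165): 1 bp
  [165,183): 18 bp
  [183,184): 1 bp
  [184,189): 5 bp
  [189,198): 9 bp
  [198,217): 19 bp
  [217,238): 21 bp
  [238,246): 8 bp

[1,1,4,4,5,5,5,5,5,6,7,8,8,8,9,9,9,9,9,10,10,11,12,14,14,18,19,21]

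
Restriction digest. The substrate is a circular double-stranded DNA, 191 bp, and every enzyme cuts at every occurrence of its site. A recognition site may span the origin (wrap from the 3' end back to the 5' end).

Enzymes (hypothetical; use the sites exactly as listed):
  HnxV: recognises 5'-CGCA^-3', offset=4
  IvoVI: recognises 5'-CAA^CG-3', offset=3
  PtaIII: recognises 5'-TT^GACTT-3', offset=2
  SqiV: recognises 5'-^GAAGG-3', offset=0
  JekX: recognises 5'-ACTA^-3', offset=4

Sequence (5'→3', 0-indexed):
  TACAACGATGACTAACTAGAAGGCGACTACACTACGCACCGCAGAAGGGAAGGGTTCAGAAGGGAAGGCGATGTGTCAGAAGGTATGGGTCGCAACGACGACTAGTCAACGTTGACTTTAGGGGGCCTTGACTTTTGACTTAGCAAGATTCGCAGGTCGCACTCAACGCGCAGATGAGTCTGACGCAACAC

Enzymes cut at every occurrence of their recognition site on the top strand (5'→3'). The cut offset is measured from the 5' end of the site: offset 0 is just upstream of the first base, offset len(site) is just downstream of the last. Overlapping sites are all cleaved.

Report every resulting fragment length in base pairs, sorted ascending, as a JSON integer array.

[1,3,4,4,4,5,5,5,5,5,5,6,6,7,7,9,9,10,11,15,15,16,16,18]

Per-enzyme occurrences:
  HnxV (CGCA, off=4): starts [34, 39, 90, 150, 157, 168, 183] → cuts [38, 43, 94, 154, 161, 172, 187]
  IvoVI (CAACG, off=3): starts [2, 92, 106, 163] → cuts [5, 95, 109, 166]
  PtaIII (TTGACTT, off=2): starts [111, 127, 134] → cuts [113, 129, 136]
  SqiV (GAAGG, off=0): starts [18, 43, 48, 58, 63, 78] → cuts [18, 43, 48, 58, 63, 78]
  JekX (ACTA, off=4): starts [10, 14, 25, 30, 100, 189] → cuts [2, 14, 18, 29, 34, 104]

All cut coordinates (distinct, sorted): [2, 5, 14, 18, 29, 34, 38, 43, 48, 58, 63, 78, 94, 95, 104, 109, 113, 129, 136, 154, 161, 166, 172, 187]

Fragment lengths:
  2→5: 3 bp
  5→14: 9 bp
  14→18: 4 bp
  18→29: 11 bp
  29→34: 5 bp
  34→38: 4 bp
  38→43: 5 bp
  43→48: 5 bp
  48→58: 10 bp
  58→63: 5 bp
  63→78: 15 bp
  78→94: 16 bp
  94→95: 1 bp
  95→104: 9 bp
  104→109: 5 bp
  109→113: 4 bp
  113→129: 16 bp
  129→136: 7 bp
  136→154: 18 bp
  154→161: 7 bp
  161→166: 5 bp
  166→172: 6 bp
  172→187: 15 bp
  187→2 (wrap): 191-187+2 = 6 bp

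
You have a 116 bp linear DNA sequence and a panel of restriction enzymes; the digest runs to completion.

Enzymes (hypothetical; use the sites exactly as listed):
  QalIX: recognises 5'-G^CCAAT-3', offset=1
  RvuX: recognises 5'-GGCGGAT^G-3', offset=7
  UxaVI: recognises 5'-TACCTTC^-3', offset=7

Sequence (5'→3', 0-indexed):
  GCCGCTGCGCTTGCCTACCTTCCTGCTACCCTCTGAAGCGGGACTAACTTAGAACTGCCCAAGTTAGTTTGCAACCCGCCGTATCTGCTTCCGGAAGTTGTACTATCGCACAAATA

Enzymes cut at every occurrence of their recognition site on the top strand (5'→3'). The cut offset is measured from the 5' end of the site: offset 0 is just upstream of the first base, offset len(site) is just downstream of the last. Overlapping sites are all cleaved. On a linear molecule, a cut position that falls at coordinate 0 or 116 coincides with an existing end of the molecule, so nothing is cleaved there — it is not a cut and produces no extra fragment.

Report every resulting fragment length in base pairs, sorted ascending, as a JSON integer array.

Per-enzyme occurrences:
  QalIX (GCCAAT, off=1): no sites
  RvuX (GGCGGATG, off=7): no sites
  UxaVI (TACCTTC, off=7): starts [15] → cuts [22]

Pooled cuts: [22]

Fragments:
  [0,22): 22 bp
  [22,116): 94 bp

[22,94]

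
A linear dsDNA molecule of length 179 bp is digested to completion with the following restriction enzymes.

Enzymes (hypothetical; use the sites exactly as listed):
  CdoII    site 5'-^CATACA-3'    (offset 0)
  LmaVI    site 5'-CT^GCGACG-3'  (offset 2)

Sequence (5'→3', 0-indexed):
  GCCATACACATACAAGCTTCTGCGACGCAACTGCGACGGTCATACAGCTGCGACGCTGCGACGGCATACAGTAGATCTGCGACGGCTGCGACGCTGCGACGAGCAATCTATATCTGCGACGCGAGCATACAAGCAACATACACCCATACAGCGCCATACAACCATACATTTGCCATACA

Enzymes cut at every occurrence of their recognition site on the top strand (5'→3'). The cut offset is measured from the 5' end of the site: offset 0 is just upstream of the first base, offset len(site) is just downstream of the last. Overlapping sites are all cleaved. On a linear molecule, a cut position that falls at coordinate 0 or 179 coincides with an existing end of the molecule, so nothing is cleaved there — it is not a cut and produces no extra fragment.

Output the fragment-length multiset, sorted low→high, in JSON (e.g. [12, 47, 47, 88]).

Scan for sites:
  CdoII (CATACA, off=0): starts [2, 8, 40, 64, 125, 136, 144, 154, 162, 173] → cuts [2, 8, 40, 64, 125, 136, 144, 154, 162, 173]
  LmaVI (CTGCGACG, off=2): starts [19, 30, 47, 55, 76, 85, 93, 113] → cuts [21, 32, 49, 57, 78, 87, 95, 115]

Pooled cuts: [2, 8, 21, 32, 40, 49, 57, 64, 78, 87, 95, 115, 125, 136, 144, 154, 162, 173]

Fragment lengths:
  [0,2): 2 bp
  [2,8): 6 bp
  [8,21): 13 bp
  [21,32): 11 bp
  [32,40): 8 bp
  [40,49): 9 bp
  [49,57): 8 bp
  [57,64): 7 bp
  [64,78): 14 bp
  [78,87): 9 bp
  [87,95): 8 bp
  [95,115): 20 bp
  [115,125): 10 bp
  [125,136): 11 bp
  [136,144): 8 bp
  [144,154): 10 bp
  [154,162): 8 bp
  [162,173): 11 bp
  [173,179): 6 bp

[2,6,6,7,8,8,8,8,8,9,9,10,10,11,11,11,13,14,20]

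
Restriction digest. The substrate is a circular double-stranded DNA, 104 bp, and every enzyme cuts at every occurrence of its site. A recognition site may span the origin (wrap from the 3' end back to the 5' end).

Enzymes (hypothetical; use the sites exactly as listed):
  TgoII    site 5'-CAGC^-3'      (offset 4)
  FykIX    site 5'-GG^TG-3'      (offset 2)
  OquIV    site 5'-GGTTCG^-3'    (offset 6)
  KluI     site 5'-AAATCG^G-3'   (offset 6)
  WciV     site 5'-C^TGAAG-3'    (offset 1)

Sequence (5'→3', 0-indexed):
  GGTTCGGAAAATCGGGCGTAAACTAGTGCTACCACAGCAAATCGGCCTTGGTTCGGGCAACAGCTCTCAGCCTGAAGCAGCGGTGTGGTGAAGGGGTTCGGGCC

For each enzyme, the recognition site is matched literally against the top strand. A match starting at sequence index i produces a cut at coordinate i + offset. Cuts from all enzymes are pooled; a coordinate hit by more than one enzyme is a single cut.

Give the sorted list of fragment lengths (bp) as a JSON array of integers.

Scan for sites:
  TgoII CAGC/4: at [34, 60, 67, 77] ⇒ [38, 64, 71, 81]
  FykIX GGTG/2: at [81, 86] ⇒ [83, 88]
  OquIV GGTTCG/6: at [0, 49, 94] ⇒ [6, 55, 100]
  KluI AAATCGG/6: at [8, 38] ⇒ [14, 44]
  WciV CTGAAG/1: at [71] ⇒ [72]

Pooled cuts: [6, 14, 38, 44, 55, 64, 71, 72, 81, 83, 88, 100]

Fragments:
  6→14: 8 bp
  14→38: 24 bp
  38→44: 6 bp
  44→55: 11 bp
  55→64: 9 bp
  64→71: 7 bp
  71→72: 1 bp
  72→81: 9 bp
  81→83: 2 bp
  83→88: 5 bp
  88→100: 12 bp
  100→6 (wrap): 104-100+6 = 10 bp

[1,2,5,6,7,8,9,9,10,11,12,24]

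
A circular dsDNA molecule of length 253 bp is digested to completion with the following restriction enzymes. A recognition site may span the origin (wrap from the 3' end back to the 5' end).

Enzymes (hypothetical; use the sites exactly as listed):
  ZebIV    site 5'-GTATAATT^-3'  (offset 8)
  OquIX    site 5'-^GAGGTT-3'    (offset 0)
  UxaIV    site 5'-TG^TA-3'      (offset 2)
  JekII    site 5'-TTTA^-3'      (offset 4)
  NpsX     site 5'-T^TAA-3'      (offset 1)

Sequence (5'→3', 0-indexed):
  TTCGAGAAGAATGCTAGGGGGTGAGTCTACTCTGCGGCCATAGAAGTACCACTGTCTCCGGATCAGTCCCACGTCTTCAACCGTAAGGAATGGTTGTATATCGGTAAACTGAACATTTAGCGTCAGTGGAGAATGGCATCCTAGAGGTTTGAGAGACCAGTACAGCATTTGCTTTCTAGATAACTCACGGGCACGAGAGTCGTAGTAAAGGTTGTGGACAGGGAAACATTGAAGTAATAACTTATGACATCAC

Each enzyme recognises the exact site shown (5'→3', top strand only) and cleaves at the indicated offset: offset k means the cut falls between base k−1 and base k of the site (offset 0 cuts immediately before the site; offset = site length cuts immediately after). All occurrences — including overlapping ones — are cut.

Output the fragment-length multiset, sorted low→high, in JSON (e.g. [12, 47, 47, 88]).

[23,24,206]

Scan for sites:
  ZebIV (GTATAATT, off=8): no sites
  OquIX (GAGGTT, off=0): starts [143] → cuts [143]
  UxaIV (TGTA, off=2): starts [94] → cuts [96]
  JekII (TTTA, off=4): starts [115] → cuts [119]
  NpsX (TTAA, off=1): no sites

Pooled cuts: [96, 119, 143]

Fragments:
  96→119: 23 bp
  119→143: 24 bp
  143→96 (wrap): 253-143+96 = 206 bp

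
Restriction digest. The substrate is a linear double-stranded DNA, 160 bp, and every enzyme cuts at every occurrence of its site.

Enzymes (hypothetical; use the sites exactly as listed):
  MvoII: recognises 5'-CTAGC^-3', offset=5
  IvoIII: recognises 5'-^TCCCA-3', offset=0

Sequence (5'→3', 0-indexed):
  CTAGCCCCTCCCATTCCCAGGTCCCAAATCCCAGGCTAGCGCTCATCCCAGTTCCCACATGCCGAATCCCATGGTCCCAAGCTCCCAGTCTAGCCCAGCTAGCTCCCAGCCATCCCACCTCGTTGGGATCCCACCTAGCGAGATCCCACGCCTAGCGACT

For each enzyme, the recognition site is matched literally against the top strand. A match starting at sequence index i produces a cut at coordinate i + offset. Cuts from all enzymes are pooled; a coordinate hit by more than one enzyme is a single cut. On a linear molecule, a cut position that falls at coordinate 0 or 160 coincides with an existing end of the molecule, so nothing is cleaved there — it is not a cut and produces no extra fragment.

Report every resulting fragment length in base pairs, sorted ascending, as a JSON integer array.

Scan for sites:
  MvoII CTAGC/5: at [0, 35, 89, 98, 134, 151] ⇒ [5, 40, 94, 103, 139, 156]
  IvoIII TCCCA/0: at [8, 14, 21, 28, 45, 52, 66, 74, 82, 103, 112, 128, 143] ⇒ [8, 14, 21, 28, 45, 52, 66, 74, 82, 103, 112, 128, 143]

All cut coordinates (distinct, sorted): [5, 8, 14, 21, 28, 40, 45, 52, 66, 74, 82, 94, 103, 112, 128, 139, 143, 156]

Fragments:
  [0,5): 5 bp
  [5,8): 3 bp
  [8,14): 6 bp
  [14,21): 7 bp
  [21,28): 7 bp
  [28,40): 12 bp
  [40,45): 5 bp
  [45,52): 7 bp
  [52,66): 14 bp
  [66,74): 8 bp
  [74,82): 8 bp
  [82,94): 12 bp
  [94,103): 9 bp
  [103,112): 9 bp
  [112,128): 16 bp
  [128,139): 11 bp
  [139,143): 4 bp
  [143,156): 13 bp
  [156,160): 4 bp

[3,4,4,5,5,6,7,7,7,8,8,9,9,11,12,12,13,14,16]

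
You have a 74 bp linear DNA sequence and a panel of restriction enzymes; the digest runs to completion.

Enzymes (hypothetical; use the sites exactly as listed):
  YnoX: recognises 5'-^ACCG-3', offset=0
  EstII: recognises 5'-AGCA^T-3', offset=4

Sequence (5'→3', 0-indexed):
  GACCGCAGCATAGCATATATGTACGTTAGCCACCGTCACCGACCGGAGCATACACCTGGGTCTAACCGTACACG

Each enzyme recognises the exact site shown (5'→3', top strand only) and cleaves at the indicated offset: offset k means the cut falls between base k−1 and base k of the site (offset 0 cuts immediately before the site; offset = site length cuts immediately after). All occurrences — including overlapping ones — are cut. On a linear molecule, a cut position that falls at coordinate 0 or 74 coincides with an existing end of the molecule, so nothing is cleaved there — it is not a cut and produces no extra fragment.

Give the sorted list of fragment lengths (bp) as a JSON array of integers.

[1,4,5,6,9,9,10,14,16]

Site scan:
  YnoX (ACCG, off=0): starts [1, 31, 37, 41, 64] → cuts [1, 31, 37, 41, 64]
  EstII (AGCAT, off=4): starts [6, 11, 46] → cuts [10, 15, 50]

All cut coordinates (distinct, sorted): [1, 10, 15, 31, 37, 41, 50, 64]

Fragments:
  [0,1): 1 bp
  [1,10): 9 bp
  [10,15): 5 bp
  [15,31): 16 bp
  [31,37): 6 bp
  [37,41): 4 bp
  [41,50): 9 bp
  [50,64): 14 bp
  [64,74): 10 bp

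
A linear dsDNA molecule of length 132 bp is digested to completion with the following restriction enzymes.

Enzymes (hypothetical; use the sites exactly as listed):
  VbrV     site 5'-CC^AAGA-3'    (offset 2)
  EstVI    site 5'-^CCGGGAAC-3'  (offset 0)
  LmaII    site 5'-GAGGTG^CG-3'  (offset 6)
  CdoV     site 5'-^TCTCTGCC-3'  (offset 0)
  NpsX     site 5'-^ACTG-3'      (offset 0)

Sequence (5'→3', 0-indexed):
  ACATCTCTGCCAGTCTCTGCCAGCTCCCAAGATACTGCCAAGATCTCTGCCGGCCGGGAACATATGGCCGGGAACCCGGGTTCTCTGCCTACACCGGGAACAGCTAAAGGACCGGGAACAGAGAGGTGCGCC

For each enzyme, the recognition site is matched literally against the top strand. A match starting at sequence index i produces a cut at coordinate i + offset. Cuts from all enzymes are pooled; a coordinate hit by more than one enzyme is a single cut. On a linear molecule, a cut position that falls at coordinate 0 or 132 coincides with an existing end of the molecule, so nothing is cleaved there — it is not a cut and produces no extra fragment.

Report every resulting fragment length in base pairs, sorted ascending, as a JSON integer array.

[3,4,4,5,6,10,10,12,14,14,15,17,18]

Site scan:
  VbrV CCAAGA/2: at [26, 37] ⇒ [28, 39]
  EstVI CCGGGAAC/0: at [53, 67, 93, 111] ⇒ [53, 67, 93, 111]
  LmaII GAGGTGCG/6: at [122] ⇒ [128]
  CdoV TCTCTGCC/0: at [3, 13, 43, 81] ⇒ [3, 13, 43, 81]
  NpsX ACTG/0: at [33] ⇒ [33]

All cut coordinates (distinct, sorted): [3, 13, 28, 33, 39, 43, 53, 67, 81, 93, 111, 128]

Fragments:
  [0,3): 3 bp
  [3,13): 10 bp
  [13,28): 15 bp
  [28,33): 5 bp
  [33,39): 6 bp
  [39,43): 4 bp
  [43,53): 10 bp
  [53,67): 14 bp
  [67,81): 14 bp
  [81,93): 12 bp
  [93,111): 18 bp
  [111,128): 17 bp
  [128,132): 4 bp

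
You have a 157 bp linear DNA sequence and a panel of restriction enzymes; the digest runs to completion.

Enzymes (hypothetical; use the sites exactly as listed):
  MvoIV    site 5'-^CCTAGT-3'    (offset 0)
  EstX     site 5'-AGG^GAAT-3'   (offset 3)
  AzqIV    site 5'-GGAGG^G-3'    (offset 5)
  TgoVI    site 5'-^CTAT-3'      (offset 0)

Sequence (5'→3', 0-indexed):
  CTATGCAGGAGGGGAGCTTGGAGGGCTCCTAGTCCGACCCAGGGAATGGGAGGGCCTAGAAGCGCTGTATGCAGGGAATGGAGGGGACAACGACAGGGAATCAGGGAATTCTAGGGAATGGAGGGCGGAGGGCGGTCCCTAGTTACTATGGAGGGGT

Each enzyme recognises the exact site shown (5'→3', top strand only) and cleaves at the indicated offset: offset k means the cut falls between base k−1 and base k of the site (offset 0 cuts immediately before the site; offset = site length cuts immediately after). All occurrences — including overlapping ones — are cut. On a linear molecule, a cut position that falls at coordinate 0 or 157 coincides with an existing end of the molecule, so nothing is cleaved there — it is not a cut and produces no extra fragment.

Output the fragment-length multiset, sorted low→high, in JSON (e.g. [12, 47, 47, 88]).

Site scan:
  MvoIV CCTAGT/0: at [27, 137] ⇒ [27, 137]
  EstX AGGGAAT/3: at [40, 72, 94, 102, 112] ⇒ [43, 75, 97, 105, 115]
  AzqIV GGAGGG/5: at [7, 19, 48, 79, 119, 126, 149] ⇒ [12, 24, 53, 84, 124, 131, 154]
  TgoVI CTAT/0: at [0, 145] ⇒ [145] (position 0 is a terminus of the linear molecule — no cut)

All cut coordinates (distinct, sorted): [12, 24, 27, 43, 53, 75, 84, 97, 105, 115, 124, 131, 137, 145, 154]

Fragments:
  [0,12): 12 bp
  [12,24): 12 bp
  [24,27): 3 bp
  [27,43): 16 bp
  [43,53): 10 bp
  [53,75): 22 bp
  [75,84): 9 bp
  [84,97): 13 bp
  [97,105): 8 bp
  [105,115): 10 bp
  [115,124): 9 bp
  [124,131): 7 bp
  [131,137): 6 bp
  [137,145): 8 bp
  [145,154): 9 bp
  [154,157): 3 bp

[3,3,6,7,8,8,9,9,9,10,10,12,12,13,16,22]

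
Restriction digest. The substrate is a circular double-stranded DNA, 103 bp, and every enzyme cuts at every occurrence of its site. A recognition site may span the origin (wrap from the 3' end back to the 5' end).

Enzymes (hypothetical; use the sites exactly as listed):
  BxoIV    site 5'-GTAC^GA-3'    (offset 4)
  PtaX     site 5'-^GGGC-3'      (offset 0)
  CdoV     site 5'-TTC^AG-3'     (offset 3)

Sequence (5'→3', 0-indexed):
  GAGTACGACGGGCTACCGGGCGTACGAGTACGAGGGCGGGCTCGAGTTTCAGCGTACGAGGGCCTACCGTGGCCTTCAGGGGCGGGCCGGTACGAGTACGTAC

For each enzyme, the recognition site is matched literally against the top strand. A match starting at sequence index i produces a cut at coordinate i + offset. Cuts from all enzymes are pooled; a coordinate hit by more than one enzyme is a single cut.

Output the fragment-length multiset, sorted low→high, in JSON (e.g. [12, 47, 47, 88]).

Scan for sites:
  BxoIV (GTACGA, off=4): starts [2, 21, 27, 53, 89, 99] → cuts [0, 6, 25, 31, 57, 93]
  PtaX (GGGC, off=0): starts [9, 17, 33, 37, 59, 79, 83] → cuts [9, 17, 33, 37, 59, 79, 83]
  CdoV (TTCAG, off=3): starts [47, 74] → cuts [50, 77]

Pooled cuts: [0, 6, 9, 17, 25, 31, 33, 37, 50, 57, 59, 77, 79, 83, 93]

Fragment lengths:
  0→6: 6 bp
  6→9: 3 bp
  9→17: 8 bp
  17→25: 8 bp
  25→31: 6 bp
  31→33: 2 bp
  33→37: 4 bp
  37→50: 13 bp
  50→57: 7 bp
  57→59: 2 bp
  59→77: 18 bp
  77→79: 2 bp
  79→83: 4 bp
  83→93: 10 bp
  93→0 (wrap): 103-93+0 = 10 bp

[2,2,2,3,4,4,6,6,7,8,8,10,10,13,18]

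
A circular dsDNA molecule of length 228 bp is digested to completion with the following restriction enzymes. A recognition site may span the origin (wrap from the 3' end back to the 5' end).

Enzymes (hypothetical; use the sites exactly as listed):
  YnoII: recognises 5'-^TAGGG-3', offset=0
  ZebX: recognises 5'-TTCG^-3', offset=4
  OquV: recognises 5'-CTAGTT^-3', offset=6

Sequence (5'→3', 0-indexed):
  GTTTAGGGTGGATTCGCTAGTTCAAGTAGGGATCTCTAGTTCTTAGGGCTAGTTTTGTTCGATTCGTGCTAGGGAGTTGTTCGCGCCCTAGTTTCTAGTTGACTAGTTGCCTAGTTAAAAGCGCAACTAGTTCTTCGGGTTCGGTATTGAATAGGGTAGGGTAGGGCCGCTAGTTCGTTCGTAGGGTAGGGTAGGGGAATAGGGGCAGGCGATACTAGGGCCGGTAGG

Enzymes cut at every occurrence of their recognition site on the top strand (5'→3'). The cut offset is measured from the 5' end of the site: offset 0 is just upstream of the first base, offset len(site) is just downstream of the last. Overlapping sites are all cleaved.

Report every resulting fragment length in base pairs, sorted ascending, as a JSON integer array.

[2,2,3,4,4,5,5,5,5,5,5,6,6,7,7,7,8,8,8,8,9,10,11,13,14,14,15,16,16]

Scan for sites:
  YnoII (TAGGG, off=0): starts [3, 26, 43, 69, 151, 156, 161, 181, 186, 191, 199, 215, 224] → cuts [3, 26, 43, 69, 151, 156, 161, 181, 186, 191, 199, 215, 224]
  ZebX (TTCG, off=4): starts [12, 57, 62, 79, 133, 139, 173, 177] → cuts [16, 61, 66, 83, 137, 143, 177, 181]
  OquV (CTAGTT, off=6): starts [16, 35, 48, 87, 94, 102, 110, 126, 169] → cuts [22, 41, 54, 93, 100, 108, 116, 132, 175]

Pooled cuts: [3, 16, 22, 26, 41, 43, 54, 61, 66, 69, 83, 93, 100, 108, 116, 132, 137, 143, 151, 156, 161, 175, 177, 181, 186, 191, 199, 215, 224]

Fragment lengths:
  3→16: 13 bp
  16→22: 6 bp
  22→26: 4 bp
  26→41: 15 bp
  41→43: 2 bp
  43→54: 11 bp
  54→61: 7 bp
  61→66: 5 bp
  66→69: 3 bp
  69→83: 14 bp
  83→93: 10 bp
  93→100: 7 bp
  100→108: 8 bp
  108→116: 8 bp
  116→132: 16 bp
  132→137: 5 bp
  137→143: 6 bp
  143→151: 8 bp
  151→156: 5 bp
  156→161: 5 bp
  161→175: 14 bp
  175→177: 2 bp
  177→181: 4 bp
  181→186: 5 bp
  186→191: 5 bp
  191→199: 8 bp
  199→215: 16 bp
  215→224: 9 bp
  224→3 (wrap): 228-224+3 = 7 bp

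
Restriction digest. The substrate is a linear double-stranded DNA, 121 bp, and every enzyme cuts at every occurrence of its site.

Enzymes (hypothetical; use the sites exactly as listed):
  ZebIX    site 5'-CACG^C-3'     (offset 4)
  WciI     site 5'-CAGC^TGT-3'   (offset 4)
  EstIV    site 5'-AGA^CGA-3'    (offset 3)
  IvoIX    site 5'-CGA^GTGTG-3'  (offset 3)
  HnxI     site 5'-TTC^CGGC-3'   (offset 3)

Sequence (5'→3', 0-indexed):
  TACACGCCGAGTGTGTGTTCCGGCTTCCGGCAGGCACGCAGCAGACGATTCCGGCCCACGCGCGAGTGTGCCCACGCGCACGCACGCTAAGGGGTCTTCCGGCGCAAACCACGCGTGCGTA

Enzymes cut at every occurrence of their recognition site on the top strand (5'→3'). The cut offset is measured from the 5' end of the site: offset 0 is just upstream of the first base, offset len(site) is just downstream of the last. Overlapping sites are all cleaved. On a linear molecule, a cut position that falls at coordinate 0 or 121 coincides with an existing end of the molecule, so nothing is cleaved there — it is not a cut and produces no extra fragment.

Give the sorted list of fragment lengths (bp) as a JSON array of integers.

[4,4,5,6,6,6,7,7,8,9,10,11,11,13,14]

Per-enzyme occurrences:
  ZebIX CACGC/4: at [2, 34, 56, 72, 78, 82, 109] ⇒ [6, 38, 60, 76, 82, 86, 113]
  WciI (CAGCTGT, off=4): no sites
  EstIV AGACGA/3: at [42] ⇒ [45]
  IvoIX CGAGTGTG/3: at [7, 62] ⇒ [10, 65]
  HnxI TTCCGGC/3: at [17, 24, 48, 96] ⇒ [20, 27, 51, 99]

Pooled cuts: [6, 10, 20, 27, 38, 45, 51, 60, 65, 76, 82, 86, 99, 113]

Fragment lengths:
  [0,6): 6 bp
  [6,10): 4 bp
  [10,20): 10 bp
  [20,27): 7 bp
  [27,38): 11 bp
  [38,45): 7 bp
  [45,51): 6 bp
  [51,60): 9 bp
  [60,65): 5 bp
  [65,76): 11 bp
  [76,82): 6 bp
  [82,86): 4 bp
  [86,99): 13 bp
  [99,113): 14 bp
  [113,121): 8 bp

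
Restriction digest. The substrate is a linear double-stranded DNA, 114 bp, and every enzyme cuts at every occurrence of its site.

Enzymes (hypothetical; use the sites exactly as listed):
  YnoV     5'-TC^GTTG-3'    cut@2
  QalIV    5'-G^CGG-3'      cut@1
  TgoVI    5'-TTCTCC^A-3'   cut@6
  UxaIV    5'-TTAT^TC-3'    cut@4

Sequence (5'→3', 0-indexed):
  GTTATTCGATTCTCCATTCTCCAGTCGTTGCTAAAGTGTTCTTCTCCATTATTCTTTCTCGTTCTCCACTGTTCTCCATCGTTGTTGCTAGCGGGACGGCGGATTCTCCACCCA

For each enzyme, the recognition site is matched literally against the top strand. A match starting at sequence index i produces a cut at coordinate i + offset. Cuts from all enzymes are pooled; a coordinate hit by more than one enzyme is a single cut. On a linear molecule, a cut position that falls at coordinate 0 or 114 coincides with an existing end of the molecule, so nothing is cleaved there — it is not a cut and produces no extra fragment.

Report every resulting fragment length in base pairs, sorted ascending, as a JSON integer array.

[3,4,5,5,5,7,8,10,10,10,11,15,21]

Site scan:
  YnoV (TCGTTG, off=2): starts [24, 78] → cuts [26, 80]
  QalIV (GCGG, off=1): starts [90, 98] → cuts [91, 99]
  TgoVI (TTCTCCA, off=6): starts [9, 16, 41, 61, 71, 103] → cuts [15, 22, 47, 67, 77, 109]
  UxaIV (TTATTC, off=4): starts [1, 48] → cuts [5, 52]

All cut coordinates (distinct, sorted): [5, 15, 22, 26, 47, 52, 67, 77, 80, 91, 99, 109]

Fragment lengths:
  [0,5): 5 bp
  [5,15): 10 bp
  [15,22): 7 bp
  [22,26): 4 bp
  [26,47): 21 bp
  [47,52): 5 bp
  [52,67): 15 bp
  [67,77): 10 bp
  [77,80): 3 bp
  [80,91): 11 bp
  [91,99): 8 bp
  [99,109): 10 bp
  [109,114): 5 bp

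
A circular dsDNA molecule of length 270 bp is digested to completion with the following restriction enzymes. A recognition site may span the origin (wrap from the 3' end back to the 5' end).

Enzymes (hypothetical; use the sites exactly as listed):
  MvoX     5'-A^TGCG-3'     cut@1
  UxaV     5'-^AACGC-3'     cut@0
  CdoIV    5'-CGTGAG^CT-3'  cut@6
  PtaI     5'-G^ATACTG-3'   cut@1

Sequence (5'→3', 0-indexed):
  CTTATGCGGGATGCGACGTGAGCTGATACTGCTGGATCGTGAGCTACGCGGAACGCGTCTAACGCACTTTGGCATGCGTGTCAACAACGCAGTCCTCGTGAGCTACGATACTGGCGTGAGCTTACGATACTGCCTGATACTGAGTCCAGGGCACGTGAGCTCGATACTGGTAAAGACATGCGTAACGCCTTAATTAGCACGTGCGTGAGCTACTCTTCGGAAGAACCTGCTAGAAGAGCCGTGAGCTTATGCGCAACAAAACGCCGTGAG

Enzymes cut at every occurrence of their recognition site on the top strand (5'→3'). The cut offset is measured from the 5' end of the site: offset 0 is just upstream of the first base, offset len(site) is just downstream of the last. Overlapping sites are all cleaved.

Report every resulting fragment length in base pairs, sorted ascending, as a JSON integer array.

[3,4,4,4,5,5,6,7,8,9,10,10,11,11,11,13,14,15,17,18,23,26,36]

Site scan:
  MvoX (ATGCG, off=1): starts [3, 10, 73, 177, 248] → cuts [4, 11, 74, 178, 249]
  UxaV (AACGC, off=0): starts [51, 60, 85, 183, 259] → cuts [51, 60, 85, 183, 259]
  CdoIV (CGTGAGCT, off=6): starts [16, 37, 96, 114, 153, 203, 239, 264] → cuts [0, 22, 43, 102, 120, 159, 209, 245]
  PtaI (GATACTG, off=1): starts [24, 106, 125, 135, 162] → cuts [25, 107, 126, 136, 163]

All cut coordinates (distinct, sorted): [0, 4, 11, 22, 25, 43, 51, 60, 74, 85, 102, 107, 120, 126, 136, 159, 163, 178, 183, 209, 245, 249, 259]

Fragment lengths:
  0→4: 4 bp
  4→11: 7 bp
  11→22: 11 bp
  22→25: 3 bp
  25→43: 18 bp
  43→51: 8 bp
  51→60: 9 bp
  60→74: 14 bp
  74→85: 11 bp
  85→102: 17 bp
  102→107: 5 bp
  107→120: 13 bp
  120→126: 6 bp
  126→136: 10 bp
  136→159: 23 bp
  159→163: 4 bp
  163→178: 15 bp
  178→183: 5 bp
  183→209: 26 bp
  209→245: 36 bp
  245→249: 4 bp
  249→259: 10 bp
  259→0 (wrap): 270-259+0 = 11 bp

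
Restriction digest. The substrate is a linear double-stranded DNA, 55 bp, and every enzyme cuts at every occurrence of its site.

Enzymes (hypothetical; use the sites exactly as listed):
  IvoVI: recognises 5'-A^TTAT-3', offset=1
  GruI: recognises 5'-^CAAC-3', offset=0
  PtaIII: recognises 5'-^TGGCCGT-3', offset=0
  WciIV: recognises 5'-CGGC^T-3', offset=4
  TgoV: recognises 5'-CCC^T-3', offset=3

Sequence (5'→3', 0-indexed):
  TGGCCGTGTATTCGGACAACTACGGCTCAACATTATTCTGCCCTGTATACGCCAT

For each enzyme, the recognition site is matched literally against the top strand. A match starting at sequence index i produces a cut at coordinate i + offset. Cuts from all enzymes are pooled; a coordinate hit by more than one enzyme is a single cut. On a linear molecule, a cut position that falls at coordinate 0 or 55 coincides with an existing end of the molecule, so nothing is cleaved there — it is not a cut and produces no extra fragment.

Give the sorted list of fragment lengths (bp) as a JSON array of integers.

Site scan:
  IvoVI ATTAT/1: at [31] ⇒ [32]
  GruI CAAC/0: at [16, 27] ⇒ [16, 27]
  PtaIII TGGCCGT/0: at [0] ⇒ [] (position 0 is a terminus of the linear molecule — no cut)
  WciIV CGGCT/4: at [22] ⇒ [26]
  TgoV CCCT/3: at [40] ⇒ [43]

Pooled cuts: [16, 26, 27, 32, 43]

Fragments:
  [0,16): 16 bp
  [16,26): 10 bp
  [26,27): 1 bp
  [27,32): 5 bp
  [32,43): 11 bp
  [43,55): 12 bp

[1,5,10,11,12,16]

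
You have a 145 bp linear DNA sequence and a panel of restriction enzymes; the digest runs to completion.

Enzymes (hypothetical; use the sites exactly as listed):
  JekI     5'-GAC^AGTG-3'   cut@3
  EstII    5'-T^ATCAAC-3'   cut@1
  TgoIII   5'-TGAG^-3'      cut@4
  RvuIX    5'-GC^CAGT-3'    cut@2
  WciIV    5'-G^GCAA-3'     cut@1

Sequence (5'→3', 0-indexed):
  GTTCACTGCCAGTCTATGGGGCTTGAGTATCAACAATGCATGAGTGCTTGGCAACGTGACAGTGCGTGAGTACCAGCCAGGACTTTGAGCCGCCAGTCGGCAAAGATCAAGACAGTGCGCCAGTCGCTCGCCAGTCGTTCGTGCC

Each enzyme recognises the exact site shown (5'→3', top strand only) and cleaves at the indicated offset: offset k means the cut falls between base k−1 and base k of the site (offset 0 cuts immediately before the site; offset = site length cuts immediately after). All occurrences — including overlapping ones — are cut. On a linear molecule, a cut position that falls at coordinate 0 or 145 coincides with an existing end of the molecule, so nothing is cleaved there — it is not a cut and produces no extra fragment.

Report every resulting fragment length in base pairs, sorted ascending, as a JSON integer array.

Per-enzyme occurrences:
  JekI GACAGTG/3: at [57, 110] ⇒ [60, 113]
  EstII TATCAAC/1: at [27] ⇒ [28]
  TgoIII TGAG/4: at [23, 40, 66, 85] ⇒ [27, 44, 70, 89]
  RvuIX GCCAGT/2: at [7, 91, 118, 129] ⇒ [9, 93, 120, 131]
  WciIV GGCAA/1: at [49, 98] ⇒ [50, 99]

All cut coordinates (distinct, sorted): [9, 27, 28, 44, 50, 60, 70, 89, 93, 99, 113, 120, 131]

Fragments:
  [0,9): 9 bp
  [9,27): 18 bp
  [27,28): 1 bp
  [28,44): 16 bp
  [44,50): 6 bp
  [50,60): 10 bp
  [60,70): 10 bp
  [70,89): 19 bp
  [89,93): 4 bp
  [93,99): 6 bp
  [99,113): 14 bp
  [113,120): 7 bp
  [120,131): 11 bp
  [131,145): 14 bp

[1,4,6,6,7,9,10,10,11,14,14,16,18,19]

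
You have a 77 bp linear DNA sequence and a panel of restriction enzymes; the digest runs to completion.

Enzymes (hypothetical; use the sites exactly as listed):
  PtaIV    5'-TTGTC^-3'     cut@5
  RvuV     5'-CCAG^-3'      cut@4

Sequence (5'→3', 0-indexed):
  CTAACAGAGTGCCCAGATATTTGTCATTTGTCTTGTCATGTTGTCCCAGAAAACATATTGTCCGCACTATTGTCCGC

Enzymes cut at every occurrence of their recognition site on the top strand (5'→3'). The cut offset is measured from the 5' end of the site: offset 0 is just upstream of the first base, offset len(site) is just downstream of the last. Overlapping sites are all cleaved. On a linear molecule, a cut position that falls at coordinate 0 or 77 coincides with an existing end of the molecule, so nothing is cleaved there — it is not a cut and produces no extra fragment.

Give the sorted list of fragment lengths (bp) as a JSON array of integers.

[3,4,5,7,8,9,12,13,16]

Scan for sites:
  PtaIV (TTGTC, off=5): starts [20, 27, 32, 40, 57, 69] → cuts [25, 32, 37, 45, 62, 74]
  RvuV (CCAG, off=4): starts [12, 45] → cuts [16, 49]

All cut coordinates (distinct, sorted): [16, 25, 32, 37, 45, 49, 62, 74]

Fragments:
  [0,16): 16 bp
  [16,25): 9 bp
  [25,32): 7 bp
  [32,37): 5 bp
  [37,45): 8 bp
  [45,49): 4 bp
  [49,62): 13 bp
  [62,74): 12 bp
  [74,77): 3 bp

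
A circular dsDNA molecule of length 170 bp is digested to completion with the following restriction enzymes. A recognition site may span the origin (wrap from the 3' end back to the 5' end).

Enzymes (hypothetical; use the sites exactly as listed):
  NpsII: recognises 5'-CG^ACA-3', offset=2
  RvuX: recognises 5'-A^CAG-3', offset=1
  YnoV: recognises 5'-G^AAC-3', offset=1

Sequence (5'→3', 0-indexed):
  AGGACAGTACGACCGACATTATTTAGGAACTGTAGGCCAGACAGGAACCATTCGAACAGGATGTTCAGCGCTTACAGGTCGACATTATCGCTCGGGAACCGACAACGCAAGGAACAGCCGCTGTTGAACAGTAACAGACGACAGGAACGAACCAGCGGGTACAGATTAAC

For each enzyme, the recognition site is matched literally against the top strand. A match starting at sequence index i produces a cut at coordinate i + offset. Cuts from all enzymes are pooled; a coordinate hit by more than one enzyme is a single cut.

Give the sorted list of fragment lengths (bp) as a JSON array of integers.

Site scan:
  NpsII CGACA/2: at [13, 79, 99, 138] ⇒ [15, 81, 101, 140]
  RvuX ACAG/1: at [3, 40, 55, 73, 113, 127, 133, 140, 160, 168] ⇒ [4, 41, 56, 74, 114, 128, 134, 141, 161, 169]
  YnoV GAAC/1: at [26, 44, 53, 95, 111, 125, 144, 148] ⇒ [27, 45, 54, 96, 112, 126, 145, 149]

All cut coordinates (distinct, sorted): [4, 15, 27, 41, 45, 54, 56, 74, 81, 96, 101, 112, 114, 126, 128, 134, 140, 141, 145, 149, 161, 169]

Fragment lengths:
  4→15: 11 bp
  15→27: 12 bp
  27→41: 14 bp
  41→45: 4 bp
  45→54: 9 bp
  54→56: 2 bp
  56→74: 18 bp
  74→81: 7 bp
  81→96: 15 bp
  96→101: 5 bp
  101→112: 11 bp
  112→114: 2 bp
  114→126: 12 bp
  126→128: 2 bp
  128→134: 6 bp
  134→140: 6 bp
  140→141: 1 bp
  141→145: 4 bp
  145→149: 4 bp
  149→161: 12 bp
  161→169: 8 bp
  169→4 (wrap): 170-169+4 = 5 bp

[1,2,2,2,4,4,4,5,5,6,6,7,8,9,11,11,12,12,12,14,15,18]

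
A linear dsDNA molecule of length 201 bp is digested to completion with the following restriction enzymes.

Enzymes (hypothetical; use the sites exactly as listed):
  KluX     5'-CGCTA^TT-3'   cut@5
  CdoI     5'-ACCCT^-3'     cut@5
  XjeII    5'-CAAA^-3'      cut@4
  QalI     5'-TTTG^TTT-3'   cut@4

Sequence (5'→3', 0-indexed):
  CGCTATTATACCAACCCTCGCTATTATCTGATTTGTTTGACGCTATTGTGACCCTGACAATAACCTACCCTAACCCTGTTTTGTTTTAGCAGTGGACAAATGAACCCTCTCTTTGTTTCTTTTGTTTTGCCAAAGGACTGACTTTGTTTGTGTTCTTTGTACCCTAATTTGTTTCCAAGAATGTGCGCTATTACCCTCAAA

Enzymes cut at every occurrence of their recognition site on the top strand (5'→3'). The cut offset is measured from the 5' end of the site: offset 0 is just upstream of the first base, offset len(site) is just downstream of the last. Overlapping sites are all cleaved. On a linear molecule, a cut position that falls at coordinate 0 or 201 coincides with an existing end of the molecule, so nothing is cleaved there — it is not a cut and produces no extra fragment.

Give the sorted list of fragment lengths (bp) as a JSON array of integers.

[4,5,5,6,6,6,7,7,8,9,10,10,10,12,12,13,16,17,19,19]

Scan for sites:
  KluX (CGCTATT, off=5): starts [0, 18, 40, 185] → cuts [5, 23, 45, 190]
  CdoI (ACCCT, off=5): starts [13, 50, 66, 72, 103, 160, 192] → cuts [18, 55, 71, 77, 108, 165, 197]
  XjeII (CAAA, off=4): starts [96, 130, 197] → cuts [100, 134] (position 201 is a terminus of the linear molecule — no cut)
  QalI (TTTGTTT, off=4): starts [31, 79, 111, 120, 142, 167] → cuts [35, 83, 115, 124, 146, 171]

All cut coordinates (distinct, sorted): [5, 18, 23, 35, 45, 55, 71, 77, 83, 100, 108, 115, 124, 134, 146, 165, 171, 190, 197]

Fragments:
  [0,5): 5 bp
  [5,18): 13 bp
  [18,23): 5 bp
  [23,35): 12 bp
  [35,45): 10 bp
  [45,55): 10 bp
  [55,71): 16 bp
  [71,77): 6 bp
  [77,83): 6 bp
  [83,100): 17 bp
  [100,108): 8 bp
  [108,115): 7 bp
  [115,124): 9 bp
  [124,134): 10 bp
  [134,146): 12 bp
  [146,165): 19 bp
  [165,171): 6 bp
  [171,190): 19 bp
  [190,197): 7 bp
  [197,201): 4 bp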